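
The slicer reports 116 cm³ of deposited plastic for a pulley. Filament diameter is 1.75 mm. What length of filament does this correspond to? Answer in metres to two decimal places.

48.23 m

Cross-section of 1.75 mm filament: π·(1.75/2)² = 2.4053 mm².
L = 116000 mm³ / 2.4053 mm² = 48226.83 mm, i.e. 48.23 m.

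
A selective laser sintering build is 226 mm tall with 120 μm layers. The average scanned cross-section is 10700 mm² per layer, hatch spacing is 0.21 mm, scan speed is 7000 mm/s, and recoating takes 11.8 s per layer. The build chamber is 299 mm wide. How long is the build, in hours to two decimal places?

9.98 hours

Layers = ⌈226/0.12⌉ = 1884.
Hatch length per layer = 10700 / 0.21 = 50952.4 mm.
Per-layer scan time: 50952.4 / 7000 → 7.2789 s.
Layer cycle = 7.2789 + 11.8, so 19.0789 s.
Build time = 1884 × 19.0789 = 35944.6476 s = 9.98 hours.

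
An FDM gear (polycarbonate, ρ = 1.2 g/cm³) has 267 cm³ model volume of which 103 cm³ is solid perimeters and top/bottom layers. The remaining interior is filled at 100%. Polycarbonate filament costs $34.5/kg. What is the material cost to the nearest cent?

$11.05

Interior volume = 267 − 103 = 164 cm³.
Infill deposited = 1.00 × 164, so 164 cm³.
Total printed volume: 103 + 164 → 267 cm³.
Mass: 267 × 1.2 → 320.4 g.
At $34.5/kg: 320.4/1000 × 34.5 = $11.05.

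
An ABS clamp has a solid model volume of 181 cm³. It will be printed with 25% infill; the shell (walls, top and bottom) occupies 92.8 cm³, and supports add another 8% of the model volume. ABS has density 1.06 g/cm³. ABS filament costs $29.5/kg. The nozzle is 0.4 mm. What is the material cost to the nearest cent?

$4.04

Interior volume: 181 − 92.8 → 88.2 cm³.
Infill volume = 0.25 × 88.2 = 22.05 cm³.
Support = 0.08 × 181 = 14.48 cm³.
Deposited volume = 92.8 + 22.05 + 14.48 = 129.33 cm³.
Mass = 129.33 × 1.06 = 137.0898 g.
At $29.5/kg: 137.0898/1000 × 29.5 = $4.04.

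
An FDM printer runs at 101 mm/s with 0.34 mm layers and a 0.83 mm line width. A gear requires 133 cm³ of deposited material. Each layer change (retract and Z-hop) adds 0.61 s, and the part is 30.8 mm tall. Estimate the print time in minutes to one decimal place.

78.7 minutes

Line area = 0.34 × 0.83, so 0.2822 mm².
Toolpath length = 133 cm³ / 0.2822 mm² = 133000 / 0.2822 = 471297 mm.
Extrusion time = 471297 / 101, so 4666.3 s.
Layers = ⌈30.8/0.34⌉ = 91.
Z-hop total = 91 × 0.61 = 55.51 s.
Total = 4666.3 + 55.51 = 4721.81 s = 78.7 minutes.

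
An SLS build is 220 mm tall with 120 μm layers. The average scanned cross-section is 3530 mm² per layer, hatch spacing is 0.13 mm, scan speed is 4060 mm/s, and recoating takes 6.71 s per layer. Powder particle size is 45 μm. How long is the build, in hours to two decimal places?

6.83 hours

Layers = ⌈220/0.12⌉ = 1834.
Scan path per layer = 3530 / 0.13, so 27153.8 mm.
Laser time per layer = 27153.8 / 4060 = 6.6881 s.
Layer cycle = 6.6881 + 6.71, so 13.3981 s.
1834 layers × 13.3981 s/layer = 24572.1154 s, i.e. 6.83 hours.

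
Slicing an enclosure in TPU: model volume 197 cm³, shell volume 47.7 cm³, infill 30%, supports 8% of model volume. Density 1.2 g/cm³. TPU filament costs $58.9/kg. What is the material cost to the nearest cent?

Interior volume: 197 − 47.7 → 149.3 cm³.
Infill deposited: 0.30 × 149.3 → 44.79 cm³.
Support = 0.08 × 197 = 15.76 cm³.
Total printed volume = 47.7 + 44.79 + 15.76, so 108.25 cm³.
Mass: 108.25 × 1.2 → 129.9 g.
Cost = 129.9 g / 1000 × $58.9/kg = $7.65.

$7.65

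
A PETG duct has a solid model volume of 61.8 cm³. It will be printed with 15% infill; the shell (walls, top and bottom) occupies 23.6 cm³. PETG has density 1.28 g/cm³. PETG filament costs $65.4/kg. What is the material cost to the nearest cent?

$2.46

Infill region: 61.8 − 23.6 → 38.2 cm³.
Infill volume = 0.15 × 38.2, so 5.73 cm³.
Deposited volume = 23.6 + 5.73, so 29.33 cm³.
Mass = 29.33 × 1.28, so 37.5424 g.
Cost = 37.5424 g / 1000 × $65.4/kg = $2.46.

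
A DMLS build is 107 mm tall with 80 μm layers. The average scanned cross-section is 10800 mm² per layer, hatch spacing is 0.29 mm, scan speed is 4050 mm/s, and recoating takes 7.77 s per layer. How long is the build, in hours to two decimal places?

Layers = ⌈107/0.08⌉ = 1338.
Hatch length per layer = 10800 / 0.29, so 37241.4 mm.
Scan time per layer = 37241.4 / 4050 = 9.1954 s.
Layer cycle = 9.1954 + 7.77, so 16.9654 s.
Build time = 1338 × 16.9654 = 22699.7052 s = 6.31 hours.

6.31 hours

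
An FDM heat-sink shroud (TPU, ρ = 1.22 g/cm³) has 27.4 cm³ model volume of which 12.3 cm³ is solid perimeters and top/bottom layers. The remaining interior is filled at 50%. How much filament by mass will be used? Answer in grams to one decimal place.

Infill region = 27.4 − 12.3, so 15.1 cm³.
Infill deposited: 0.50 × 15.1 → 7.55 cm³.
Total printed volume = 12.3 + 7.55 = 19.85 cm³.
Mass: 19.85 × 1.22 → 24.217 g.

24.2 g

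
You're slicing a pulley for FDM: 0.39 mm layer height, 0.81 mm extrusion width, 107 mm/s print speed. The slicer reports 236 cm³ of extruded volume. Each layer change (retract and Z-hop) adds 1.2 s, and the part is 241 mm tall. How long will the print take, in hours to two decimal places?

Line area = 0.39 × 0.81 = 0.3159 mm².
Toolpath length = 236 cm³ / 0.3159 mm² = 236000 / 0.3159 = 747071.9 mm.
Extrusion time: 747071.9 / 107 → 6982 s.
Number of layers: 241 / 0.39 → 618 (rounded up).
Z-hop total = 618 × 1.2 = 741.6 s.
Total = 6982 + 741.6 = 7723.6 s = 2.15 hours.

2.15 hours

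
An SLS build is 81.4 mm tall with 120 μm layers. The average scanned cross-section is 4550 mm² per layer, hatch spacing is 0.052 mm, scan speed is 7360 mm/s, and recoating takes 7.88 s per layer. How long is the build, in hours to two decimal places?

3.73 hours

Layers = ⌈81.4/0.12⌉ = 679.
Scan path per layer: 4550 / 0.052 → 87500 mm.
Laser time per layer = 87500 / 7360, so 11.8886 s.
Layer cycle: 11.8886 + 7.88 → 19.7686 s.
Build time = 679 × 19.7686 = 13422.8794 s = 3.73 hours.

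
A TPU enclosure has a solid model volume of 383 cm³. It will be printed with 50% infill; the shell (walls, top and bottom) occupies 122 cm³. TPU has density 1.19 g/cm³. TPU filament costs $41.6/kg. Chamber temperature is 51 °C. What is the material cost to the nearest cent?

$12.50

Infill region: 383 − 122 → 261 cm³.
Infill deposited = 0.50 × 261 = 130.5 cm³.
Total extruded: 122 + 130.5 → 252.5 cm³.
Mass = 252.5 × 1.19 = 300.475 g.
At $41.6/kg: 300.475/1000 × 41.6 = $12.50.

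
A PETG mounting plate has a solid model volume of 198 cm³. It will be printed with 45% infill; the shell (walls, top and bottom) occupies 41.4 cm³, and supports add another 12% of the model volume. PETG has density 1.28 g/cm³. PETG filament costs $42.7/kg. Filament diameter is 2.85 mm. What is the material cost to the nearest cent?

$7.41

Infill region = 198 − 41.4, so 156.6 cm³.
Infill deposited = 0.45 × 156.6 = 70.47 cm³.
Support = 0.12 × 198, so 23.76 cm³.
Deposited volume: 41.4 + 70.47 + 23.76 → 135.63 cm³.
Mass = 135.63 × 1.28, so 173.6064 g.
At $42.7/kg: 173.6064/1000 × 42.7 = $7.41.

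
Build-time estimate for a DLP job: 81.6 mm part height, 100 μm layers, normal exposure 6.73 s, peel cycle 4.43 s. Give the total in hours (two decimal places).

2.53 hours

Layer count = ceil(81.6 / 0.1) = 816.
Cycle time = 6.73 + 4.43 = 11.16 s.
Build time: 816 × 11.16 s = 9106.56 s, i.e. 2.53 hours.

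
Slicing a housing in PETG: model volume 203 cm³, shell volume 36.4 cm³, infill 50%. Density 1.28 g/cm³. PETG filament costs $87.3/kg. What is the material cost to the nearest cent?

$13.38

Interior volume = 203 − 36.4 = 166.6 cm³.
Infill deposited: 0.50 × 166.6 → 83.3 cm³.
Deposited volume = 36.4 + 83.3 = 119.7 cm³.
Mass = 119.7 × 1.28, so 153.216 g.
At $87.3/kg: 153.216/1000 × 87.3 = $13.38.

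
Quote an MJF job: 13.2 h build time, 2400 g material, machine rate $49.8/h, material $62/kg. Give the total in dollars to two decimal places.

$806.16

Machine-time cost = 49.8 × 13.2, so $657.36.
Material charge = 62 × 2400/1000 = $148.80.
Total = 657.36 + 148.80 = $806.16.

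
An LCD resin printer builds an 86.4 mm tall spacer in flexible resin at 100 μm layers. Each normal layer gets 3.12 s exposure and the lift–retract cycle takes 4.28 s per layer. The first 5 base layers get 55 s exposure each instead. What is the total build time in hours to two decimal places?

1.85 hours

Number of layers: 86.4 / 0.1 → 864 (rounded up).
Base layers = 5 × (55 + 4.28), so 296.4 s.
Regular layers = 859 × (3.12 + 4.28), so 6356.6 s.
Sum: 296.4 + 6356.6 = 6653 s → 1.85 hours.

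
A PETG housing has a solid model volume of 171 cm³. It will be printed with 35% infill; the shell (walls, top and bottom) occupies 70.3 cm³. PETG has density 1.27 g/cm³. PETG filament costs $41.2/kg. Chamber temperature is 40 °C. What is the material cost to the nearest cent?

Infill region = 171 − 70.3 = 100.7 cm³.
Deposited infill = 0.35 × 100.7 = 35.245 cm³.
Deposited volume = 70.3 + 35.245, so 105.545 cm³.
Mass = 105.545 × 1.27 = 134.04215 g.
Cost = 134.04215 g / 1000 × $41.2/kg = $5.52.

$5.52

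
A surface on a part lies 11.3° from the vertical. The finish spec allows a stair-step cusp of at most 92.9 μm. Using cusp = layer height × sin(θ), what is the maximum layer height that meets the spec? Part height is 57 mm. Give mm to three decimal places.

0.474 mm

sin(11.3°) = 0.1959; t_max = 0.0929/0.1959 = 0.474 mm.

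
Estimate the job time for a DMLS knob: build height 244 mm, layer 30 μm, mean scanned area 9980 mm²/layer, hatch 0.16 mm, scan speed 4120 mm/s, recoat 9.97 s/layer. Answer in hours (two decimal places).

56.73 hours

Number of layers: 244 / 0.03 → 8134 (rounded up).
Scan path per layer: 9980 / 0.16 → 62375 mm.
Scan time per layer = 62375 / 4120, so 15.1396 s.
Time per layer = 15.1396 + 9.97, so 25.1096 s.
Total: 8134 × 25.1096 s = 204241.4864 s → 56.73 hours.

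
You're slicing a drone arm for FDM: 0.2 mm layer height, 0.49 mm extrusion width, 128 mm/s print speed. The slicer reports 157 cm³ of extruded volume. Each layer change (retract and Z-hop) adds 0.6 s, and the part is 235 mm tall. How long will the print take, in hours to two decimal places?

3.67 hours

Line area = 0.2 × 0.49, so 0.098 mm².
Toolpath length = 157 cm³ / 0.098 mm² = 157000 / 0.098 = 1602040.8 mm.
Extrusion time: 1602040.8 / 128 → 12515.9 s.
Layer count = ceil(235 / 0.2) = 1175.
Z-hop total = 1175 × 0.6, so 705 s.
Total = 12515.9 + 705 = 13220.9 s = 3.67 hours.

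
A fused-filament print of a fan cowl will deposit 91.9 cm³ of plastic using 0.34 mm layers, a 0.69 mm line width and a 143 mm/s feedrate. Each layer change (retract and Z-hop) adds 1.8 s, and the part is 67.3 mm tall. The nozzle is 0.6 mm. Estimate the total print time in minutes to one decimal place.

51.6 minutes

Bead cross-section: 0.34 × 0.69 → 0.2346 mm².
Path length: 91900 mm³ / 0.2346 mm² → 391730.6 mm.
Print-move time = 391730.6 / 143 = 2739.4 s.
Number of layers: 67.3 / 0.34 → 198 (rounded up).
Z-hop total: 198 × 1.8 → 356.4 s.
Altogether 2739.4 + 356.4 = 3095.8 s, i.e. 51.6 minutes.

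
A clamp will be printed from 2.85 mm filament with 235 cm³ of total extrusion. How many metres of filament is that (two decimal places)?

36.84 m

Cross-section of 2.85 mm filament: π·(2.85/2)² = 6.3794 mm².
Length = 235 cm³ / 6.3794 mm² = 235000 / 6.3794 = 36837.32 mm = 36.84 m.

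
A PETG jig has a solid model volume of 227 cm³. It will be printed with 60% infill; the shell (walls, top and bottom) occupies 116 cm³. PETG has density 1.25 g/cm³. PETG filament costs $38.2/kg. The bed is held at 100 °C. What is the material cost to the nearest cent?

Interior volume = 227 − 116, so 111 cm³.
Infill volume = 0.60 × 111, so 66.6 cm³.
Total printed volume = 116 + 66.6 = 182.6 cm³.
Mass: 182.6 × 1.25 → 228.25 g.
Cost = 228.25 g / 1000 × $38.2/kg = $8.72.

$8.72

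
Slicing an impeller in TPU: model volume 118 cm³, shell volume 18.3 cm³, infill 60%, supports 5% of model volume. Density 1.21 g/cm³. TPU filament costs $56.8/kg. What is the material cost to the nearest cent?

$5.77

Interior volume = 118 − 18.3, so 99.7 cm³.
Infill deposited = 0.60 × 99.7, so 59.82 cm³.
Support = 0.05 × 118 = 5.9 cm³.
Total printed volume = 18.3 + 59.82 + 5.9 = 84.02 cm³.
Mass = 84.02 × 1.21, so 101.6642 g.
Cost = 101.6642 g / 1000 × $56.8/kg = $5.77.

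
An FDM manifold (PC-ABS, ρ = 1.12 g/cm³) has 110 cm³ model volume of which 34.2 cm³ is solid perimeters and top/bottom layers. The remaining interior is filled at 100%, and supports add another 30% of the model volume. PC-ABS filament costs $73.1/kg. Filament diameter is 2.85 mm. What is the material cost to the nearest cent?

$11.71

Volume inside the shell = 110 − 34.2, so 75.8 cm³.
Deposited infill = 1.00 × 75.8 = 75.8 cm³.
Support = 0.30 × 110, so 33 cm³.
Total printed volume = 34.2 + 75.8 + 33 = 143 cm³.
Mass = 143 × 1.12, so 160.16 g.
Cost = 160.16 g / 1000 × $73.1/kg = $11.71.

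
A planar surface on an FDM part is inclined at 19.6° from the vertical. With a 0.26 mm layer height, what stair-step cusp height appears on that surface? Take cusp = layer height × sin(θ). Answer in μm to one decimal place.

87.2 μm

sin(19.6°) = 0.3355, so cusp = 0.26 × 0.3355 = 0.08723 mm → 87.2 μm.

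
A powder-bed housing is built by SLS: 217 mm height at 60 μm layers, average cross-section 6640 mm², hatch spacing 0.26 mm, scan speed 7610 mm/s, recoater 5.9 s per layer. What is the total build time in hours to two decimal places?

Layers = ⌈217/0.06⌉ = 3617.
Scan path per layer: 6640 / 0.26 → 25538.5 mm.
Per-layer scan time = 25538.5 / 7610 = 3.3559 s.
Time per layer: 3.3559 + 5.9 → 9.2559 s.
Build time = 3617 × 9.2559 = 33478.5903 s = 9.30 hours.

9.30 hours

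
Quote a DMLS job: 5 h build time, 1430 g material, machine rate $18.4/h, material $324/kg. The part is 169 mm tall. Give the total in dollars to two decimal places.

$555.32

Time charge = 18.4 × 5 = $92.00.
Material cost = 324 × 1430/1000 = $463.32.
Job cost: 92.00 + 463.32 = $555.32.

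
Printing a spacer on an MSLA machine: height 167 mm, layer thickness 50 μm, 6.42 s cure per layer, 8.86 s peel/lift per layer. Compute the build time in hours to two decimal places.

Layer count = ceil(167 / 0.05) = 3340.
Per-layer time = 6.42 + 8.86 = 15.28 s.
Total = 3340 × 15.28 = 51035.2 s = 14.18 hours.

14.18 hours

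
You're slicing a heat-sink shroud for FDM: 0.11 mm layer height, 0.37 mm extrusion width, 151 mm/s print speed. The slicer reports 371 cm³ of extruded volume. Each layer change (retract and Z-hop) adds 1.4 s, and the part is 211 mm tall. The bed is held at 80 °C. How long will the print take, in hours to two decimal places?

Extrusion cross-section = 0.11 × 0.37, so 0.0407 mm².
Toolpath length = 371 cm³ / 0.0407 mm² = 371000 / 0.0407 = 9115479.1 mm.
Extrusion time = 9115479.1 / 151, so 60367.4 s.
Layers = ⌈211/0.11⌉ = 1919.
Z-hop total: 1919 × 1.4 → 2686.6 s.
Total = 60367.4 + 2686.6 = 63054 s = 17.52 hours.

17.52 hours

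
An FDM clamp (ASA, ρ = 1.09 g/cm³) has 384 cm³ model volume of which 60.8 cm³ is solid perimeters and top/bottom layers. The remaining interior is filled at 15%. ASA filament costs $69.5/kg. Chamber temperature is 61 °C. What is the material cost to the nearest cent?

Interior volume = 384 − 60.8, so 323.2 cm³.
Infill volume = 0.15 × 323.2 = 48.48 cm³.
Total printed volume: 60.8 + 48.48 → 109.28 cm³.
Mass: 109.28 × 1.09 → 119.1152 g.
At $69.5/kg: 119.1152/1000 × 69.5 = $8.28.

$8.28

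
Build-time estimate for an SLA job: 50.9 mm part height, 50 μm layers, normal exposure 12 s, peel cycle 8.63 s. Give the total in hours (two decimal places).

Layers = ⌈50.9/0.05⌉ = 1018.
Cycle time: 12 + 8.63 → 20.63 s.
Total = 1018 × 20.63 = 21001.34 s = 5.83 hours.

5.83 hours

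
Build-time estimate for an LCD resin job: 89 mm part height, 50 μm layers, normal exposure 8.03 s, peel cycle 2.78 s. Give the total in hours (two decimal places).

5.34 hours

Layer count = ceil(89 / 0.05) = 1780.
Per-layer time = 8.03 + 2.78 = 10.81 s.
Build time: 1780 × 10.81 s = 19241.8 s, i.e. 5.34 hours.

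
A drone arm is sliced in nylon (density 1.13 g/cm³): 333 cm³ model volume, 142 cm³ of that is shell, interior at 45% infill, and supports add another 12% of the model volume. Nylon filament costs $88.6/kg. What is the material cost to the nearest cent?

Interior volume = 333 − 142, so 191 cm³.
Infill deposited: 0.45 × 191 → 85.95 cm³.
Support = 0.12 × 333, so 39.96 cm³.
Deposited volume = 142 + 85.95 + 39.96, so 267.91 cm³.
Mass = 267.91 × 1.13, so 302.7383 g.
At $88.6/kg: 302.7383/1000 × 88.6 = $26.82.

$26.82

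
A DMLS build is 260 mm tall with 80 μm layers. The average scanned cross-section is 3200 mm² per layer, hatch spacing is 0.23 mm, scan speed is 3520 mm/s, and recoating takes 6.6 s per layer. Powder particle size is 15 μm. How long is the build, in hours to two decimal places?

Layer count = ceil(260 / 0.08) = 3250.
Hatch length per layer = 3200 / 0.23, so 13913 mm.
Laser time per layer = 13913 / 3520 = 3.9526 s.
Layer cycle = 3.9526 + 6.6 = 10.5526 s.
3250 layers × 10.5526 s/layer = 34295.95 s, i.e. 9.53 hours.

9.53 hours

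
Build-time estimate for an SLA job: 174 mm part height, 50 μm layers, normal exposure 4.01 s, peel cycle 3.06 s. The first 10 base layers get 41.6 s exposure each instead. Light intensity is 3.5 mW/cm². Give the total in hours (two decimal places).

6.94 hours

Layers = ⌈174/0.05⌉ = 3480.
Bottom layers = 10 × (41.6 + 3.06) = 446.6 s.
Normal layers: 3470 × (4.01 + 3.06) → 24532.9 s.
Sum: 446.6 + 24532.9 = 24979.5 s → 6.94 hours.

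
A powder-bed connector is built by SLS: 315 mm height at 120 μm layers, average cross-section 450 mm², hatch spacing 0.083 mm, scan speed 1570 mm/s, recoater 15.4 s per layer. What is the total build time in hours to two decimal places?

13.75 hours

Number of layers: 315 / 0.12 → 2625 (rounded up).
Per-layer scan distance: 450 / 0.083 → 5421.7 mm.
Scan time per layer = 5421.7 / 1570 = 3.4533 s.
Time per layer = 3.4533 + 15.4 = 18.8533 s.
2625 layers × 18.8533 s/layer = 49489.9125 s, i.e. 13.75 hours.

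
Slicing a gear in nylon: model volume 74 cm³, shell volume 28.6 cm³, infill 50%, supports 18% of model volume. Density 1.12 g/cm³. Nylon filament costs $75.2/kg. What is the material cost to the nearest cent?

Volume inside the shell: 74 − 28.6 → 45.4 cm³.
Infill deposited: 0.50 × 45.4 → 22.7 cm³.
Support = 0.18 × 74 = 13.32 cm³.
Total extruded = 28.6 + 22.7 + 13.32 = 64.62 cm³.
Mass = 64.62 × 1.12 = 72.3744 g.
Cost = 72.3744 g / 1000 × $75.2/kg = $5.44.

$5.44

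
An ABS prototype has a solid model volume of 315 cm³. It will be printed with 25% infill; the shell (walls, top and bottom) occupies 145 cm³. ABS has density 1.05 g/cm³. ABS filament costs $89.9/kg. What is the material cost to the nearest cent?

Volume inside the shell = 315 − 145, so 170 cm³.
Deposited infill: 0.25 × 170 → 42.5 cm³.
Total printed volume: 145 + 42.5 → 187.5 cm³.
Mass = 187.5 × 1.05 = 196.875 g.
Cost = 196.875 g / 1000 × $89.9/kg = $17.70.

$17.70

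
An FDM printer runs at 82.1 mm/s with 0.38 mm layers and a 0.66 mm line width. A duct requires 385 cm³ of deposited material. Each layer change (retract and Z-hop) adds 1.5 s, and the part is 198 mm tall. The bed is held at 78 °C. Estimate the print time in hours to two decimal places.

Bead cross-section = 0.38 × 0.66, so 0.2508 mm².
Total extruded path = 385000/0.2508 = 1535087.7 mm.
Time extruding: 1535087.7 / 82.1 → 18697.8 s.
Number of layers: 198 / 0.38 → 522 (rounded up).
Non-print overhead = 522 × 1.5 = 783 s.
Altogether 18697.8 + 783 = 19480.8 s, i.e. 5.41 hours.

5.41 hours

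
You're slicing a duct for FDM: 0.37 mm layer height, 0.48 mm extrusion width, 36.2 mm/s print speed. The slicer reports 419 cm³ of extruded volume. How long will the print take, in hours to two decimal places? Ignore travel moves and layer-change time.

Extrusion cross-section = 0.37 × 0.48, so 0.1776 mm².
Path length: 419000 mm³ / 0.1776 mm² → 2359234.2 mm.
Print-move time = 2359234.2 / 36.2, so 65172.2 s.
65172.2 s = 18.10 hours.

18.10 hours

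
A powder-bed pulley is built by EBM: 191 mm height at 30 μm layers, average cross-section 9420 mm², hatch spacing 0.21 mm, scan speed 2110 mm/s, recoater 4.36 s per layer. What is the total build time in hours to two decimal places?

45.31 hours

Layers = ⌈191/0.03⌉ = 6367.
Hatch length per layer = 9420 / 0.21, so 44857.1 mm.
Scan time per layer = 44857.1 / 2110, so 21.2593 s.
Per-layer time = 21.2593 + 4.36, so 25.6193 s.
Total: 6367 × 25.6193 s = 163118.0831 s → 45.31 hours.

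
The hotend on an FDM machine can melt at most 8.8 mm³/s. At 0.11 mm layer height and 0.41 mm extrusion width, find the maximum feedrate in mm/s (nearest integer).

Bead cross-section = 0.11 × 0.41, so 0.0451 mm².
Max speed = 8.8 / 0.0451 = 195.12 ≈ 195 mm/s.

195 mm/s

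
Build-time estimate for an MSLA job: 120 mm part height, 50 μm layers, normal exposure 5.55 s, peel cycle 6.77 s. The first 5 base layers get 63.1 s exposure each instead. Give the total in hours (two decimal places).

8.29 hours

Number of layers: 120 / 0.05 → 2400 (rounded up).
Burn-in layers: 5 × (63.1 + 6.77) → 349.35 s.
Remaining layers = 2395 × (5.55 + 6.77), so 29506.4 s.
Sum: 349.35 + 29506.4 = 29855.75 s → 8.29 hours.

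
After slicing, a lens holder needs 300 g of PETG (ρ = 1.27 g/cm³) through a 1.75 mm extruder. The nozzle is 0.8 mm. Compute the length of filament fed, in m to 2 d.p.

Volume = 300 g / 1.27 g·cm⁻³ = 236.2205 cm³ = 236220.5 mm³.
A = π r² = π × 0.875² = 2.4053 mm².
Length = 236220.5 / 2.4053 = 98208.33 mm = 98.21 m.

98.21 m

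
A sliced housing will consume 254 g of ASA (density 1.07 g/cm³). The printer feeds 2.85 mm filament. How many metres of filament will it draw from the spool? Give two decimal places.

37.21 m

Extruded volume: 254/1.07 = 237.3832 cm³ (237383.2 mm³).
Cross-section of 2.85 mm filament: π·(2.85/2)² = 6.3794 mm².
L = V/A = 237383.2/6.3794 = 37210.9 mm → 37.21 m.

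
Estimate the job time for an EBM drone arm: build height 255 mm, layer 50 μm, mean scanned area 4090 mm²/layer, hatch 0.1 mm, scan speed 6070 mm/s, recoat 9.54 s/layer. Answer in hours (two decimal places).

Layers = ⌈255/0.05⌉ = 5100.
Hatch length per layer = 4090 / 0.1 = 40900 mm.
Beam time per layer = 40900 / 6070 = 6.7381 s.
Time per layer = 6.7381 + 9.54 = 16.2781 s.
Build time = 5100 × 16.2781 = 83018.31 s = 23.06 hours.

23.06 hours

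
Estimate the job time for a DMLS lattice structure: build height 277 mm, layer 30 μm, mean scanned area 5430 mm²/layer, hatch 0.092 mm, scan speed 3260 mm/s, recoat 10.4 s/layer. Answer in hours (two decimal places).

73.11 hours

Number of layers: 277 / 0.03 → 9234 (rounded up).
Hatch length per layer: 5430 / 0.092 → 59021.7 mm.
Scan time per layer = 59021.7 / 3260 = 18.1048 s.
Time per layer = 18.1048 + 10.4 = 28.5048 s.
Total: 9234 × 28.5048 s = 263213.3232 s → 73.11 hours.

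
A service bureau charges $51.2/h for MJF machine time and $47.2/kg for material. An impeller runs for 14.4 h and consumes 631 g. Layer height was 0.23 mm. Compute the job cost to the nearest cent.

$767.06

Machine-time cost = 51.2 × 14.4 = $737.28.
Material charge: 47.2 × 631/1000 → $29.7832.
Total = 737.28 + 29.7832 = 767.0632 ≈ $767.06.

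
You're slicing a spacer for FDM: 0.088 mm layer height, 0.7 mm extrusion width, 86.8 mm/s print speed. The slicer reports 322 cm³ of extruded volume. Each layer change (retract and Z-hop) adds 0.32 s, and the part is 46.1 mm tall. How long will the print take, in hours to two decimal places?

16.77 hours

Line area: 0.088 × 0.7 → 0.0616 mm².
Toolpath length = 322 cm³ / 0.0616 mm² = 322000 / 0.0616 = 5227272.7 mm.
Time extruding = 5227272.7 / 86.8 = 60222 s.
Layers = ⌈46.1/0.088⌉ = 524.
Non-print overhead = 524 × 0.32, so 167.68 s.
Total = 60222 + 167.68 = 60389.68 s = 16.77 hours.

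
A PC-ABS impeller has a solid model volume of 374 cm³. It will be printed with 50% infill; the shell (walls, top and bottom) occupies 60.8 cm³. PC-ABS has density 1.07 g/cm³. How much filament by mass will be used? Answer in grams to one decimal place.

232.6 g

Volume inside the shell = 374 − 60.8 = 313.2 cm³.
Infill deposited = 0.50 × 313.2 = 156.6 cm³.
Total printed volume = 60.8 + 156.6 = 217.4 cm³.
Mass: 217.4 × 1.07 → 232.618 g.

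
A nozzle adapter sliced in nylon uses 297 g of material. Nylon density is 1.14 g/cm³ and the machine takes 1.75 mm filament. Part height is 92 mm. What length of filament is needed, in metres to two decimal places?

Volume = 297 g / 1.14 g·cm⁻³ = 260.5263 cm³ = 260526.3 mm³.
Cross-section of 1.75 mm filament: π·(1.75/2)² = 2.4053 mm².
Length = 260526.3 / 2.4053 = 108313.43 mm = 108.31 m.

108.31 m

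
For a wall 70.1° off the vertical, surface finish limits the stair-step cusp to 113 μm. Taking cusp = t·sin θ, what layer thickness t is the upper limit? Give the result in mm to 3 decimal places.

0.120 mm

Layer height = cusp / sin(70.1°) = 0.113 / 0.9403 = 0.120 mm.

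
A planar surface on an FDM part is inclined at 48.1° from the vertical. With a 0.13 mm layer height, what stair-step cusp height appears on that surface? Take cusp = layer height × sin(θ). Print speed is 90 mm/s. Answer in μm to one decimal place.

96.8 μm

Cusp = layer height × sin(48.1°) = 0.13 × 0.7443 = 0.096759 mm = 96.8 μm.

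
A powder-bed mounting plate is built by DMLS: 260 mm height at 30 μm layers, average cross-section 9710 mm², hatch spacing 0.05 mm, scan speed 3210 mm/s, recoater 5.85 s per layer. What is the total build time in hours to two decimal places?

159.73 hours

Layer count = ceil(260 / 0.03) = 8667.
Hatch length per layer: 9710 / 0.05 → 194200 mm.
Per-layer scan time = 194200 / 3210, so 60.4984 s.
Per-layer time: 60.4984 + 5.85 → 66.3484 s.
Build time = 8667 × 66.3484 = 575041.5828 s = 159.73 hours.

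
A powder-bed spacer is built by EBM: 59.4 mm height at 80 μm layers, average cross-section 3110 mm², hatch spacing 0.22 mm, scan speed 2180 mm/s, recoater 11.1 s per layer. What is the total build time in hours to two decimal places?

3.63 hours

Layer count = ceil(59.4 / 0.08) = 743.
Hatch length per layer: 3110 / 0.22 → 14136.4 mm.
Scan time per layer: 14136.4 / 2180 → 6.4846 s.
Time per layer = 6.4846 + 11.1, so 17.5846 s.
743 layers × 17.5846 s/layer = 13065.3578 s, i.e. 3.63 hours.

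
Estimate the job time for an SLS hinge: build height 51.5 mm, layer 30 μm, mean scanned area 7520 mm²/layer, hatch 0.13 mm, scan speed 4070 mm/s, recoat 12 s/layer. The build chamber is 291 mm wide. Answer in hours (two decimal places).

12.50 hours

Layer count = ceil(51.5 / 0.03) = 1717.
Scan path per layer = 7520 / 0.13, so 57846.2 mm.
Laser time per layer: 57846.2 / 4070 → 14.2128 s.
Layer cycle = 14.2128 + 12 = 26.2128 s.
Build time = 1717 × 26.2128 = 45007.3776 s = 12.50 hours.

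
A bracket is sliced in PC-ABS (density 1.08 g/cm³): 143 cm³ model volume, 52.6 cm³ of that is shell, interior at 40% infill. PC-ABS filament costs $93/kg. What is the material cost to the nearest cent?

Infill region = 143 − 52.6 = 90.4 cm³.
Deposited infill = 0.40 × 90.4 = 36.16 cm³.
Deposited volume = 52.6 + 36.16 = 88.76 cm³.
Mass = 88.76 × 1.08 = 95.8608 g.
At $93/kg: 95.8608/1000 × 93 = $8.92.

$8.92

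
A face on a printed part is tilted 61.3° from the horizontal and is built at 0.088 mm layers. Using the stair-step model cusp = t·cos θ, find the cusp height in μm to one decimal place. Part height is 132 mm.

h_c = t·cos θ = 0.088 × 0.4802 = 0.042258 mm (42.3 μm).

42.3 μm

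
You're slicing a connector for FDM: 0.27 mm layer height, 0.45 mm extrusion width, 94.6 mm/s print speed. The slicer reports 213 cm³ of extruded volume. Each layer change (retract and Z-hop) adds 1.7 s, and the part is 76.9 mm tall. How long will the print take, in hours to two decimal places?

Extrusion cross-section = 0.27 × 0.45, so 0.1215 mm².
Total extruded path = 213000/0.1215 = 1753086.4 mm.
Extrusion time = 1753086.4 / 94.6, so 18531.6 s.
Layers = ⌈76.9/0.27⌉ = 285.
Z-hop total: 285 × 1.7 → 484.5 s.
Altogether 18531.6 + 484.5 = 19016.1 s, i.e. 5.28 hours.

5.28 hours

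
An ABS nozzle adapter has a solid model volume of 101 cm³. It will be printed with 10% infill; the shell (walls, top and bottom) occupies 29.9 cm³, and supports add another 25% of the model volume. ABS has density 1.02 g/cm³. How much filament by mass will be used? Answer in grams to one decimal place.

63.5 g

Volume inside the shell: 101 − 29.9 → 71.1 cm³.
Infill volume = 0.10 × 71.1 = 7.11 cm³.
Support: 0.25 × 101 → 25.25 cm³.
Total extruded: 29.9 + 7.11 + 25.25 → 62.26 cm³.
Mass: 62.26 × 1.02 → 63.5052 g.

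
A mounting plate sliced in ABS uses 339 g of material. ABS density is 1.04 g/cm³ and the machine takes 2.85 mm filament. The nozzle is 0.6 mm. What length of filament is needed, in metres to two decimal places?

Extruded volume: 339/1.04 = 325.9615 cm³ (325961.5 mm³).
A = π r² = π × 1.425² = 6.3794 mm².
L = V/A = 325961.5/6.3794 = 51095.95 mm → 51.10 m.

51.10 m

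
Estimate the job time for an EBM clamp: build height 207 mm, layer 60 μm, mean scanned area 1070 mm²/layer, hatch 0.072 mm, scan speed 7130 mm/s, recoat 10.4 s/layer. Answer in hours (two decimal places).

11.96 hours

Number of layers: 207 / 0.06 → 3450 (rounded up).
Scan path per layer = 1070 / 0.072, so 14861.1 mm.
Scan time per layer: 14861.1 / 7130 → 2.0843 s.
Layer cycle = 2.0843 + 10.4, so 12.4843 s.
Build time = 3450 × 12.4843 = 43070.835 s = 11.96 hours.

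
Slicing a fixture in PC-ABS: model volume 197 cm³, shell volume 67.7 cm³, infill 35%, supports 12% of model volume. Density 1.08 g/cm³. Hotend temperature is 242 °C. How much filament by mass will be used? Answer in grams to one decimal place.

Volume inside the shell = 197 − 67.7, so 129.3 cm³.
Infill volume: 0.35 × 129.3 → 45.255 cm³.
Support = 0.12 × 197 = 23.64 cm³.
Deposited volume = 67.7 + 45.255 + 23.64 = 136.595 cm³.
Mass = 136.595 × 1.08, so 147.5226 g.

147.5 g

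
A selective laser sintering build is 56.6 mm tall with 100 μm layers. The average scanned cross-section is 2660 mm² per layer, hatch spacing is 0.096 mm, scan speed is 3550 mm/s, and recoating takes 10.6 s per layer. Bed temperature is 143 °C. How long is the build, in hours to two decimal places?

Layers = ⌈56.6/0.1⌉ = 566.
Scan path per layer = 2660 / 0.096, so 27708.3 mm.
Scan time per layer: 27708.3 / 3550 → 7.8052 s.
Layer cycle = 7.8052 + 10.6 = 18.4052 s.
Total: 566 × 18.4052 s = 10417.3432 s → 2.89 hours.

2.89 hours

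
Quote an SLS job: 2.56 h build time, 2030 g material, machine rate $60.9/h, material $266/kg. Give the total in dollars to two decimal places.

$695.88

Machine cost = 60.9 × 2.56, so $155.904.
Material charge = 266 × 2030/1000, so $539.98.
Job cost: 155.904 + 539.98 = 695.884 ≈ $695.88.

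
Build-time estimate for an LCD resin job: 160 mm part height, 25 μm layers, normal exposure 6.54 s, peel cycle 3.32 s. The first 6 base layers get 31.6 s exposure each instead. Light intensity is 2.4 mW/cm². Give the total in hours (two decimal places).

17.57 hours

Layer count = ceil(160 / 0.025) = 6400.
Burn-in layers = 6 × (31.6 + 3.32) = 209.52 s.
Remaining layers = 6394 × (6.54 + 3.32) = 63044.84 s.
Total = 209.52 + 63044.84 = 63254.36 s = 17.57 hours.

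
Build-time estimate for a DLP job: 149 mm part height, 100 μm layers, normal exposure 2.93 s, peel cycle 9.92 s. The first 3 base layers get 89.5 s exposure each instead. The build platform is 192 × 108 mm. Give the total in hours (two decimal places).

5.39 hours

Number of layers: 149 / 0.1 → 1490 (rounded up).
Bottom layers: 3 × (89.5 + 9.92) → 298.26 s.
Regular layers: 1487 × (2.93 + 9.92) → 19107.95 s.
Total = 298.26 + 19107.95 = 19406.21 s = 5.39 hours.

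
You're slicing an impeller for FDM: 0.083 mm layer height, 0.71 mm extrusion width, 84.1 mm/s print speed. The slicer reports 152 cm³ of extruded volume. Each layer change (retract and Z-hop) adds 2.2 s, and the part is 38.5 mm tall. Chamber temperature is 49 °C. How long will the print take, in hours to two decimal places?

8.80 hours

Line area = 0.083 × 0.71 = 0.05893 mm².
Toolpath length = 152 cm³ / 0.05893 mm² = 152000 / 0.05893 = 2579331.4 mm.
Print-move time = 2579331.4 / 84.1, so 30669.8 s.
Layers = ⌈38.5/0.083⌉ = 464.
Z-hop total: 464 × 2.2 → 1020.8 s.
Altogether 30669.8 + 1020.8 = 31690.6 s, i.e. 8.80 hours.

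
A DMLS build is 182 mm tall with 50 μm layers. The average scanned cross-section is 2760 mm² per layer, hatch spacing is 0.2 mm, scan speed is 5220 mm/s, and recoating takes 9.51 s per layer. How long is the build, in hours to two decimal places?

Layers = ⌈182/0.05⌉ = 3640.
Per-layer scan distance: 2760 / 0.2 → 13800 mm.
Laser time per layer: 13800 / 5220 → 2.6437 s.
Layer cycle = 2.6437 + 9.51 = 12.1537 s.
Total: 3640 × 12.1537 s = 44239.468 s → 12.29 hours.

12.29 hours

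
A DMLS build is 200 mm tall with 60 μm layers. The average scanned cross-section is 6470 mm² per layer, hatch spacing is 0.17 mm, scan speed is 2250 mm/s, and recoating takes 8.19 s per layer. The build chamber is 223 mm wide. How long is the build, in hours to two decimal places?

23.25 hours

Number of layers: 200 / 0.06 → 3334 (rounded up).
Scan path per layer = 6470 / 0.17 = 38058.8 mm.
Scan time per layer = 38058.8 / 2250, so 16.915 s.
Per-layer time = 16.915 + 8.19 = 25.105 s.
Build time = 3334 × 25.105 = 83700.07 s = 23.25 hours.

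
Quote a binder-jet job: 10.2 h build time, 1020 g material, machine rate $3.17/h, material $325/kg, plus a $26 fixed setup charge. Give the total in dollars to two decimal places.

$389.83

Machine cost: 3.17 × 10.2 → $32.334.
Material cost: 325 × 1020/1000 → $331.50.
Adding setup: 32.334 + 331.50 + 26 → 389.834 ≈ $389.83.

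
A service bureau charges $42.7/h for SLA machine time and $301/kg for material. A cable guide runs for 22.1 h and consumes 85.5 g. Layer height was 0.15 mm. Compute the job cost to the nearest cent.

$969.41

Time charge = 42.7 × 22.1, so $943.67.
Material charge = 301 × 85.5/1000 = $25.7355.
Job cost: 943.67 + 25.7355 = 969.4055 ≈ $969.41.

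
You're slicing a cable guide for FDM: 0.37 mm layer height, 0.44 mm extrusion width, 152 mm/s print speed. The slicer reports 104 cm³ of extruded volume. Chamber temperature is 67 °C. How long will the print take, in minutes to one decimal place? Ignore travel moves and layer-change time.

70.0 minutes

Bead cross-section = 0.37 × 0.44 = 0.1628 mm².
Toolpath length = 104 cm³ / 0.1628 mm² = 104000 / 0.1628 = 638820.6 mm.
Time extruding = 638820.6 / 152 = 4202.8 s.
That's 4202.8 s → 70.0 minutes.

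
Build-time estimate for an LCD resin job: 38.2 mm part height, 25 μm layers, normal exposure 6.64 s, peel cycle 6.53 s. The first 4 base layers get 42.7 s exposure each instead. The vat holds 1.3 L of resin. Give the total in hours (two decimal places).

Layers = ⌈38.2/0.025⌉ = 1528.
Base layers: 4 × (42.7 + 6.53) → 196.92 s.
Regular layers: 1524 × (6.64 + 6.53) → 20071.08 s.
Sum: 196.92 + 20071.08 = 20268 s → 5.63 hours.

5.63 hours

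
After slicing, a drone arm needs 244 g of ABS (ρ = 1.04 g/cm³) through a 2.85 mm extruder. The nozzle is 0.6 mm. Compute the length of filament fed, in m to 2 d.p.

36.78 m

Extruded volume: 244/1.04 = 234.6154 cm³ (234615.4 mm³).
A = π r² = π × 1.425² = 6.3794 mm².
Length = 234615.4 / 6.3794 = 36777.03 mm = 36.78 m.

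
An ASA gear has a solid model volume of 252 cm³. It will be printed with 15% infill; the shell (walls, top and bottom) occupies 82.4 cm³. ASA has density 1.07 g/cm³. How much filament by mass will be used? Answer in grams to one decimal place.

115.4 g

Infill region: 252 − 82.4 → 169.6 cm³.
Infill volume = 0.15 × 169.6, so 25.44 cm³.
Total extruded: 82.4 + 25.44 → 107.84 cm³.
Mass: 107.84 × 1.07 → 115.3888 g.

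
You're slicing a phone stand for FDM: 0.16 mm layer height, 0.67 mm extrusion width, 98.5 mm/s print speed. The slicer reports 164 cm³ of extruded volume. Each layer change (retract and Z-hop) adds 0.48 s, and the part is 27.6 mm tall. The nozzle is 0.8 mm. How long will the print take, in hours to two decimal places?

Line area = 0.16 × 0.67, so 0.1072 mm².
Total extruded path = 164000/0.1072 = 1529850.7 mm.
Extrusion time: 1529850.7 / 98.5 → 15531.5 s.
Number of layers: 27.6 / 0.16 → 173 (rounded up).
Z-hop total = 173 × 0.48, so 83.04 s.
Total = 15531.5 + 83.04 = 15614.54 s = 4.34 hours.

4.34 hours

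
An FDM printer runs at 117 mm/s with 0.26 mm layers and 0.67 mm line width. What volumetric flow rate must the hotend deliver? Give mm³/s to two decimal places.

Extrusion cross-section: 0.26 × 0.67 → 0.1742 mm².
Volumetric flow = 117 × 0.1742 = 20.38 mm³/s.

20.38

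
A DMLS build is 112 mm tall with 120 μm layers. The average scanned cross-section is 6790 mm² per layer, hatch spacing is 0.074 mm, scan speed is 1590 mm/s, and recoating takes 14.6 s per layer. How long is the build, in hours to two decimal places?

Number of layers: 112 / 0.12 → 934 (rounded up).
Scan path per layer: 6790 / 0.074 → 91756.8 mm.
Scan time per layer = 91756.8 / 1590, so 57.7087 s.
Layer cycle = 57.7087 + 14.6 = 72.3087 s.
934 layers × 72.3087 s/layer = 67536.3258 s, i.e. 18.76 hours.

18.76 hours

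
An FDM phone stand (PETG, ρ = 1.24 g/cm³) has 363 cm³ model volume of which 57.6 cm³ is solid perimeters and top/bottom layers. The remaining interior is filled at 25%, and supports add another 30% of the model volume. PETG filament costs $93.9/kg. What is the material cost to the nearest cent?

Interior volume = 363 − 57.6 = 305.4 cm³.
Infill volume = 0.25 × 305.4, so 76.35 cm³.
Support = 0.30 × 363, so 108.9 cm³.
Total printed volume = 57.6 + 76.35 + 108.9 = 242.85 cm³.
Mass = 242.85 × 1.24 = 301.134 g.
At $93.9/kg: 301.134/1000 × 93.9 = $28.28.

$28.28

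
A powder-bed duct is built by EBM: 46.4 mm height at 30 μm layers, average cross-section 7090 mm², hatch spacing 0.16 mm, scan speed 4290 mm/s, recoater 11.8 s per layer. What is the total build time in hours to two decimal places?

9.51 hours

Number of layers: 46.4 / 0.03 → 1547 (rounded up).
Scan path per layer: 7090 / 0.16 → 44312.5 mm.
Per-layer scan time = 44312.5 / 4290 = 10.3293 s.
Layer cycle = 10.3293 + 11.8 = 22.1293 s.
Build time = 1547 × 22.1293 = 34234.0271 s = 9.51 hours.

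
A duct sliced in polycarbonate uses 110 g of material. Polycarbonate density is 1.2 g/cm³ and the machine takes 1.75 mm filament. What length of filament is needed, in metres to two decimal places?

Volume = 110 g / 1.2 g·cm⁻³ = 91.6667 cm³ = 91666.7 mm³.
Cross-section of 1.75 mm filament: π·(1.75/2)² = 2.4053 mm².
Length = 91666.7 / 2.4053 = 38110.3 mm = 38.11 m.

38.11 m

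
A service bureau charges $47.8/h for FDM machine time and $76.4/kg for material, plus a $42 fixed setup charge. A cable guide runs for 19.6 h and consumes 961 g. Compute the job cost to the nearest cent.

$1052.30

Machine cost = 47.8 × 19.6 = $936.88.
Feedstock cost = 76.4 × 961/1000, so $73.4204.
Adding setup: 936.88 + 73.4204 + 42 → 1052.3004 ≈ $1052.30.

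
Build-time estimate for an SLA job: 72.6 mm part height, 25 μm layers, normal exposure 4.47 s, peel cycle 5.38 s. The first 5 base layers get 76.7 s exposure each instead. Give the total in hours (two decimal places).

Layers = ⌈72.6/0.025⌉ = 2904.
Base layers = 5 × (76.7 + 5.38), so 410.4 s.
Regular layers: 2899 × (4.47 + 5.38) → 28555.15 s.
Total = 410.4 + 28555.15 = 28965.55 s = 8.05 hours.

8.05 hours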